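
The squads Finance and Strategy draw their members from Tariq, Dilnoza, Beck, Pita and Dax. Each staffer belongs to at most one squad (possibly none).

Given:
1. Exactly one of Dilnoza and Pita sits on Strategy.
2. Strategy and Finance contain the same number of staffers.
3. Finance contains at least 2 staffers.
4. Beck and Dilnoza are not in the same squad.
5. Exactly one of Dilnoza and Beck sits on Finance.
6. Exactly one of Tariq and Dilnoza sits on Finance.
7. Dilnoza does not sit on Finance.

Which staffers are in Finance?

Finance = {Beck, Tariq}

From (7): Dilnoza ∉ Finance.
(5) (exactly one): Beck ∈ Finance.
(6) (exactly one): Tariq ∈ Finance.
Suppose Pita ∈ Finance: no assignment then satisfies all the clues, so Pita ∉ Finance.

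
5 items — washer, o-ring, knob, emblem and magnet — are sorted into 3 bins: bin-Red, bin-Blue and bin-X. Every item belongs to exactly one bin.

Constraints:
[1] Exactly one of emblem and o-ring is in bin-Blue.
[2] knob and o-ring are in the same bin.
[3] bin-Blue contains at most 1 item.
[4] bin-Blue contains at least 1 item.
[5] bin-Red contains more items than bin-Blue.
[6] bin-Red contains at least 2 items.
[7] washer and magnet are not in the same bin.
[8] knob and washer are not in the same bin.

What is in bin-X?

bin-X = {washer}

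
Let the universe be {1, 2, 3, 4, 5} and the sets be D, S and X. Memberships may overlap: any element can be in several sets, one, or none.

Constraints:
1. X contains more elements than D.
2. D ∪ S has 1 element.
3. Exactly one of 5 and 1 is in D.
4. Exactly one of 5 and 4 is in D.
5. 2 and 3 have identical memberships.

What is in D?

D = {5}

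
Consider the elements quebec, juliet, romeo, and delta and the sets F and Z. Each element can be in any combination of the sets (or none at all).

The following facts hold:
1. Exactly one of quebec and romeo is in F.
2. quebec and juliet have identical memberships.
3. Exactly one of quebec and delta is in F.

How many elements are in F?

2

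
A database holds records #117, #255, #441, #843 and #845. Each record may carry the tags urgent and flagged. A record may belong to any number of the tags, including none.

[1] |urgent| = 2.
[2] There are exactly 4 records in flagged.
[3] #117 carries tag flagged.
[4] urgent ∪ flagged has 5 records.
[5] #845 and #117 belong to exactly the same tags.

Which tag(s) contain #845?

From (3): #117 ∈ flagged.
(5): #845 matches #117: #845 ∈ flagged.
Suppose #845 ∈ urgent: no assignment then satisfies all the clues, so #845 ∉ urgent.

#845: flagged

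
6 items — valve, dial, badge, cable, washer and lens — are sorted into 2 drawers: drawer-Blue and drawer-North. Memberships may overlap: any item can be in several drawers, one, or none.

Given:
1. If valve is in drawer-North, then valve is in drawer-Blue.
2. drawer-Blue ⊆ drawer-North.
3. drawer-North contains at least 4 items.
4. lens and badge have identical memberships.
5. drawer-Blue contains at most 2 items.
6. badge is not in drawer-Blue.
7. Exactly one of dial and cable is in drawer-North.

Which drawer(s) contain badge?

badge: drawer-North

From (6): badge ∉ drawer-Blue.
(4): lens matches badge: lens ∉ drawer-Blue.
Suppose badge ∉ drawer-North: no assignment then satisfies all the clues, so badge ∈ drawer-North.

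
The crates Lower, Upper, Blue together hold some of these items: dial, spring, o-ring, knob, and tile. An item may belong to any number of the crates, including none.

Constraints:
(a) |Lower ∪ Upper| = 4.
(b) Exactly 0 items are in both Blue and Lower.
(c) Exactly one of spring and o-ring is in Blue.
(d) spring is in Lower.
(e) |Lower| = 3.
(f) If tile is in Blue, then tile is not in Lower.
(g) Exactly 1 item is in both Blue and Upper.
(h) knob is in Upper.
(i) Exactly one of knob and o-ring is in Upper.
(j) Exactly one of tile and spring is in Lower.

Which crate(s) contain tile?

tile: Blue, Upper

From (d): spring ∈ Lower.
From (h): knob ∈ Upper.
(i) (exactly one): o-ring ∉ Upper.
(j) (exactly one): tile ∉ Lower.
Suppose tile ∉ Upper: no assignment then satisfies all the clues, so tile ∈ Upper.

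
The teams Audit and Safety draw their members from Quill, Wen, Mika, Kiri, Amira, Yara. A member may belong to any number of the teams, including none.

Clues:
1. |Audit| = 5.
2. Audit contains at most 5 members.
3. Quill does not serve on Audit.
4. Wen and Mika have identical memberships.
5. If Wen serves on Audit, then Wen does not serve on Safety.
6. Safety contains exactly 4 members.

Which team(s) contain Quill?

Quill: Safety

From (3): Quill ∉ Audit.
(1): only 5 candidates remain for Audit, so all are in.
(5): Wen ∉ Safety.
(4): Mika matches Wen: Mika ∉ Safety.
(6): only 4 candidates remain for Safety, so all are in.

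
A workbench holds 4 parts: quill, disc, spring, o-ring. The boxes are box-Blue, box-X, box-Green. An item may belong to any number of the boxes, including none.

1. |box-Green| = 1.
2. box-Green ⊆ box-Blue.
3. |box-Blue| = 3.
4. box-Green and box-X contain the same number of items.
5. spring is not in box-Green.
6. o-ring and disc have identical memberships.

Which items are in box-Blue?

From (5): spring ∉ box-Green.
Suppose quill ∉ box-Blue: no assignment then satisfies all the clues, so quill ∈ box-Blue.

box-Blue = {disc, o-ring, quill}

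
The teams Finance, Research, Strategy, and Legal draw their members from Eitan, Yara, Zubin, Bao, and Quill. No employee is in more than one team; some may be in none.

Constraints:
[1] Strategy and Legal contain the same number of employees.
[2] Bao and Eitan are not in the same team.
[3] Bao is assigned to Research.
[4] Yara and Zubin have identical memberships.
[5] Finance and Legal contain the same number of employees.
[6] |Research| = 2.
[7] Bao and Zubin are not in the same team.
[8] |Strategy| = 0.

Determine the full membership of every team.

Finance = {}; Research = {Bao, Quill}; Strategy = {}; Legal = {}

From (3): Bao ∈ Research.
(2): Eitan ∉ Research.
(7): Zubin ∉ Research.
(8): Strategy already has 0, so the rest are out.
(4): Yara matches Zubin: Yara ∉ Research.
(6): only 2 candidates remain for Research, so all are in.
Suppose Eitan ∈ Finance: no assignment then satisfies all the clues, so Eitan ∉ Finance.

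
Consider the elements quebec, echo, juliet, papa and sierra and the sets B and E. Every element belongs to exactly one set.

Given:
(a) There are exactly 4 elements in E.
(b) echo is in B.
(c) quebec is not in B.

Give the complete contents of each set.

B = {echo}; E = {juliet, papa, quebec, sierra}

From (b): echo ∈ B.
From (c): quebec ∉ B.
(a): only 4 candidates remain for E, so all are in.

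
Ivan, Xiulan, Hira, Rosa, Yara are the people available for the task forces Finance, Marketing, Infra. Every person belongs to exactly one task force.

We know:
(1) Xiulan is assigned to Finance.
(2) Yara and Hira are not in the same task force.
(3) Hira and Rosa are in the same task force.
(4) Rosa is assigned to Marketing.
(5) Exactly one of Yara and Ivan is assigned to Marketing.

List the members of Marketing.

From (1): Xiulan ∈ Finance.
From (4): Rosa ∈ Marketing.
(3): Hira matches Rosa: Hira ∉ Finance.
(3): Hira matches Rosa: Hira ∈ Marketing.
(2): Yara ∉ Marketing.
(5) (exactly one): Ivan ∈ Marketing.

Marketing = {Hira, Ivan, Rosa}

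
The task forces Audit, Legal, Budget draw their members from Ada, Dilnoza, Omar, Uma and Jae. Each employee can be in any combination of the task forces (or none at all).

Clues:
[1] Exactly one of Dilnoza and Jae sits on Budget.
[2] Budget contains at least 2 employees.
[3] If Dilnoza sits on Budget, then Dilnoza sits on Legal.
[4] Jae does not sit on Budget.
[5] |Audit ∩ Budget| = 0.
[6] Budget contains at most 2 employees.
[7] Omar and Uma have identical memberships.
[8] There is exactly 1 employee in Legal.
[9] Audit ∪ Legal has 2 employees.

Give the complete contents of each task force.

Audit = {Jae}; Legal = {Dilnoza}; Budget = {Ada, Dilnoza}

From (4): Jae ∉ Budget.
(1) (exactly one): Dilnoza ∈ Budget.
(3): Dilnoza ∈ Legal.
(8): Legal already has 1, so the rest are out.
Suppose Ada ∈ Audit: no assignment then satisfies all the clues, so Ada ∉ Audit.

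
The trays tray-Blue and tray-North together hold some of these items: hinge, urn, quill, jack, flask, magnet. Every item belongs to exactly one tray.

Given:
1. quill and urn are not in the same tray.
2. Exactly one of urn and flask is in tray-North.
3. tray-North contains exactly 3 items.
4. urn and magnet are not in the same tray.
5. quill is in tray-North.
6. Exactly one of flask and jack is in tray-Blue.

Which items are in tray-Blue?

From (5): quill ∈ tray-North.
(1): urn ∉ tray-North.
(2) (exactly one): flask ∈ tray-North.
(6) (exactly one): jack ∈ tray-Blue.
Only one tray left: urn ∈ tray-Blue.
(4): magnet ∉ tray-Blue.
Only one tray left: magnet ∈ tray-North.
(3): tray-North already has 3, so the rest are out.
Only one tray left: hinge ∈ tray-Blue.

tray-Blue = {hinge, jack, urn}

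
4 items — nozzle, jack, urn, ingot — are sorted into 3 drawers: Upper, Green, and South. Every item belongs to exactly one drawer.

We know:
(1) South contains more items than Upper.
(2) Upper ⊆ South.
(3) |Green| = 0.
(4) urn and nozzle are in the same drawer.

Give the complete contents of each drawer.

Upper = {}; Green = {}; South = {ingot, jack, nozzle, urn}

(3): Green already has 0, so the rest are out.
Suppose nozzle ∈ Upper: no assignment then satisfies all the clues, so nozzle ∉ Upper.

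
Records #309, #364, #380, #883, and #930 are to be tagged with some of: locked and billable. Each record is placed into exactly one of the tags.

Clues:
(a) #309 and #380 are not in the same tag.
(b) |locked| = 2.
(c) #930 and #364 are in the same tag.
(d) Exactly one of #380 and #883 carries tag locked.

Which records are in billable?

billable = {#364, #380, #930}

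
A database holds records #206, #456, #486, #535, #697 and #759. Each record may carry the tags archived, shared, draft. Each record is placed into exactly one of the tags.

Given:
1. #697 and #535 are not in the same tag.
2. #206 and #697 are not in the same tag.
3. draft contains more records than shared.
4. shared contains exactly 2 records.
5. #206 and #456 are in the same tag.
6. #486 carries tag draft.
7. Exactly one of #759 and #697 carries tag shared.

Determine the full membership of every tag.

archived = {#697}; shared = {#535, #759}; draft = {#206, #456, #486}

From (6): #486 ∈ draft.
Suppose #206 ∈ archived: no assignment then satisfies all the clues, so #206 ∉ archived.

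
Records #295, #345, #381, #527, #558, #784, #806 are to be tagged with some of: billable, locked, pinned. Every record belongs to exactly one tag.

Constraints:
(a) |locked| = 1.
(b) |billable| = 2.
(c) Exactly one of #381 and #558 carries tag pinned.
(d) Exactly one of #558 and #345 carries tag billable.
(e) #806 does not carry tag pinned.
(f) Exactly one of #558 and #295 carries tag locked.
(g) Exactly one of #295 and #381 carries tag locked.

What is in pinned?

pinned = {#345, #381, #527, #784}

From (e): #806 ∉ pinned.
Suppose #295 ∈ pinned: no assignment then satisfies all the clues, so #295 ∉ pinned.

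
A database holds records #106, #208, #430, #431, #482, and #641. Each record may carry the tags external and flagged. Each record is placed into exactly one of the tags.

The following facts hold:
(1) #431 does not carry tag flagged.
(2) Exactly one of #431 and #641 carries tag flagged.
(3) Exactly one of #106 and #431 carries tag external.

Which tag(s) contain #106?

#106: flagged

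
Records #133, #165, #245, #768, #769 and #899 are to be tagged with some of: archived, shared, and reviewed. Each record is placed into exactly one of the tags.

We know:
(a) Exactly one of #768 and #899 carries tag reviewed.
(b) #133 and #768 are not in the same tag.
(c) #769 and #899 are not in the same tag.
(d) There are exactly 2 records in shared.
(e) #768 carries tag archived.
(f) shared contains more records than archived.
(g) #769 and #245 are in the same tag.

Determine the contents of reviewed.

From (e): #768 ∈ archived.
(a) (exactly one): #899 ∈ reviewed.
(b): #133 ∉ archived.
(c): #769 ∉ reviewed.
(g): #245 matches #769: #245 ∉ reviewed.
Suppose #133 ∉ reviewed: no assignment then satisfies all the clues, so #133 ∈ reviewed.

reviewed = {#133, #165, #899}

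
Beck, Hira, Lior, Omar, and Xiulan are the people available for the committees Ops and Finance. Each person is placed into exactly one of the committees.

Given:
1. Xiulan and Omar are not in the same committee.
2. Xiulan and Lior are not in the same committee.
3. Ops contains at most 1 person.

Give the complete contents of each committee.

Ops = {Xiulan}; Finance = {Beck, Hira, Lior, Omar}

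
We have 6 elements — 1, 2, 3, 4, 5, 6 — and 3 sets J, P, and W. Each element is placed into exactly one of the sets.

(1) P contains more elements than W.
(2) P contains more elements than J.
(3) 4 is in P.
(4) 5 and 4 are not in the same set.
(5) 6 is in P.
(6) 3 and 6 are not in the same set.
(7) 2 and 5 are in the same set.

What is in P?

From (3): 4 ∈ P.
From (5): 6 ∈ P.
(4): 5 ∉ P.
(6): 3 ∉ P.
(7): 2 matches 5: 2 ∉ P.
Suppose 1 ∉ P: no assignment then satisfies all the clues, so 1 ∈ P.

P = {1, 4, 6}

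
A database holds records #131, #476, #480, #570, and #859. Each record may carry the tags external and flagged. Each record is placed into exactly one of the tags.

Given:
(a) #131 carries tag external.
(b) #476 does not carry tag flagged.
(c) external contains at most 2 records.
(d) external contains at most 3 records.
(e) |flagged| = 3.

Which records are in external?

From (a): #131 ∈ external.
From (b): #476 ∉ flagged.
(e): only 3 candidates remain for flagged, so all are in.
Only one tag left: #476 ∈ external.

external = {#131, #476}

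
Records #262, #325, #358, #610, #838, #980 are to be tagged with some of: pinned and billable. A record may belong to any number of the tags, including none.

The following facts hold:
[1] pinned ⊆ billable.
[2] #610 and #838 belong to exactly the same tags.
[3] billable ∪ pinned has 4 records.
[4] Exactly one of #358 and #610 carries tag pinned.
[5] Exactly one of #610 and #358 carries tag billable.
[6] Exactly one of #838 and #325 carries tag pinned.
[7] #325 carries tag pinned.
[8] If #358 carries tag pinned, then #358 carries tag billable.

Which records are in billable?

From (7): #325 ∈ pinned.
(1) with #325 ∈ pinned: #325 ∈ billable.
(6) (exactly one): #838 ∉ pinned.
(2): #610 matches #838: #610 ∉ pinned.
(4) (exactly one): #358 ∈ pinned.
(8): #358 ∈ billable.
(5) (exactly one): #610 ∉ billable.
(2): #838 matches #610: #838 ∉ billable.
Suppose #262 ∉ billable: no assignment then satisfies all the clues, so #262 ∈ billable.

billable = {#262, #325, #358, #980}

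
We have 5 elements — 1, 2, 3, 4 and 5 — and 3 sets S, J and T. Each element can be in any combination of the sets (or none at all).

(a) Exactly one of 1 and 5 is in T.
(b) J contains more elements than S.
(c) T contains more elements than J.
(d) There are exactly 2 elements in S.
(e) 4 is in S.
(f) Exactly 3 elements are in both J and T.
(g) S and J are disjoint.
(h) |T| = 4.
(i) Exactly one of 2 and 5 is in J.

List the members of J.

J = {1, 2, 3}

From (e): 4 ∈ S.
(g) (disjoint): 4 ∉ J.
Suppose 1 ∉ J: no assignment then satisfies all the clues, so 1 ∈ J.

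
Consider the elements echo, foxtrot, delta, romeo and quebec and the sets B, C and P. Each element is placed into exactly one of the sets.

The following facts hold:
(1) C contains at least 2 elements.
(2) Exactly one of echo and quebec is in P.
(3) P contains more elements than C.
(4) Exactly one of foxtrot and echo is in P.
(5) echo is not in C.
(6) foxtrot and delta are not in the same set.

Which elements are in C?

C = {foxtrot, quebec}

From (5): echo ∉ C.
Suppose foxtrot ∉ C: no assignment then satisfies all the clues, so foxtrot ∈ C.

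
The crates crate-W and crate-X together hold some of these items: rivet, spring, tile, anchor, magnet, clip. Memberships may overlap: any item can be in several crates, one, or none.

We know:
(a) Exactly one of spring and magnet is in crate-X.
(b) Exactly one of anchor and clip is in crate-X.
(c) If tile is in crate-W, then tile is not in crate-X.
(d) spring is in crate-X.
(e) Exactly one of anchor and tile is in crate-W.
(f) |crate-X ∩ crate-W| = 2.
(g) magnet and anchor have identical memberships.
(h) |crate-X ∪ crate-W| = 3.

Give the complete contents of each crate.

crate-W = {clip, spring, tile}; crate-X = {clip, spring}

From (d): spring ∈ crate-X.
(a) (exactly one): magnet ∉ crate-X.
(g): anchor matches magnet: anchor ∉ crate-X.
(b) (exactly one): clip ∈ crate-X.
Suppose rivet ∈ crate-W: no assignment then satisfies all the clues, so rivet ∉ crate-W.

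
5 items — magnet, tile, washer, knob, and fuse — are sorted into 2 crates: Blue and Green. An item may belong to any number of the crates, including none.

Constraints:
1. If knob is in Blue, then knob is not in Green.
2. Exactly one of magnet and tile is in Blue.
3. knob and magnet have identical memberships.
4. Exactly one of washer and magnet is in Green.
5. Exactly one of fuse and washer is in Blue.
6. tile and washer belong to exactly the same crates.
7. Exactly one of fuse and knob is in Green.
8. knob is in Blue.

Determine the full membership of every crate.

Blue = {fuse, knob, magnet}; Green = {fuse, tile, washer}

From (8): knob ∈ Blue.
(1): knob ∉ Green.
(3): magnet matches knob: magnet ∈ Blue.
(3): magnet matches knob: magnet ∉ Green.
(4) (exactly one): washer ∈ Green.
(6): tile matches washer: tile ∈ Green.
(7) (exactly one): fuse ∈ Green.
(2) (exactly one): tile ∉ Blue.
(6): washer matches tile: washer ∉ Blue.
(5) (exactly one): fuse ∈ Blue.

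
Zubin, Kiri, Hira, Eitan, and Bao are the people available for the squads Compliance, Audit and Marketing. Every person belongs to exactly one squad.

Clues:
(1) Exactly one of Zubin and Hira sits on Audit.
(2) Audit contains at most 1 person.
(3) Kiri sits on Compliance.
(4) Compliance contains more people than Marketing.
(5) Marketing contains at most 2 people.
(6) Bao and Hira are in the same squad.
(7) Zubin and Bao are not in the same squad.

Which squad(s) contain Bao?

Bao: Compliance

From (3): Kiri ∈ Compliance.
Suppose Bao ∉ Compliance: no assignment then satisfies all the clues, so Bao ∈ Compliance.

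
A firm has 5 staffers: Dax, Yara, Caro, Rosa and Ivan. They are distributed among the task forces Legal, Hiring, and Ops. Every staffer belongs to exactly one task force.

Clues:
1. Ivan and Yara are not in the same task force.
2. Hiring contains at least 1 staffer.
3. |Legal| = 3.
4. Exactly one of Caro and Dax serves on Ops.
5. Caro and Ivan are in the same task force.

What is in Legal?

Legal = {Caro, Ivan, Rosa}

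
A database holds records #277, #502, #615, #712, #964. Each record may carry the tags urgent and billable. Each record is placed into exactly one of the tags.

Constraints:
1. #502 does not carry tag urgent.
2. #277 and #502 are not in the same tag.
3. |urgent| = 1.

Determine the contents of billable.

From (1): #502 ∉ urgent.
Only one tag left: #502 ∈ billable.
(2): #277 ∉ billable.
Only one tag left: #277 ∈ urgent.
(3): urgent already has 1, so the rest are out.
Only one tag left: #615 ∈ billable.
Only one tag left: #712 ∈ billable.
Only one tag left: #964 ∈ billable.

billable = {#502, #615, #712, #964}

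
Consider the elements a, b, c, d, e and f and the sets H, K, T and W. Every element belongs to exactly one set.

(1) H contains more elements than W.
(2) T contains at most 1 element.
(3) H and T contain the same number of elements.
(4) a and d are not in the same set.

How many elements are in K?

4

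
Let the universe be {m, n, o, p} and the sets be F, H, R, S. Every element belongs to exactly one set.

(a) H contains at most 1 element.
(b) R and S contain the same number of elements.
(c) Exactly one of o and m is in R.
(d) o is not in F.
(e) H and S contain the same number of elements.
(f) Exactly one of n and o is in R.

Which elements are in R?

R = {o}

From (d): o ∉ F.
Suppose m ∈ R: no assignment then satisfies all the clues, so m ∉ R.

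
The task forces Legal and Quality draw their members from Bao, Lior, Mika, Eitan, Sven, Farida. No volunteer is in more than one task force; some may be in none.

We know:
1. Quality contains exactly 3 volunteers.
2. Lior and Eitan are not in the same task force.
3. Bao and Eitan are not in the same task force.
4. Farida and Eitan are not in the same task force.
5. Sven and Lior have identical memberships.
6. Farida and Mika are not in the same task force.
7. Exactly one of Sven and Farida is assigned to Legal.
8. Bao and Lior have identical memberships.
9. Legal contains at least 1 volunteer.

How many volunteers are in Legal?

1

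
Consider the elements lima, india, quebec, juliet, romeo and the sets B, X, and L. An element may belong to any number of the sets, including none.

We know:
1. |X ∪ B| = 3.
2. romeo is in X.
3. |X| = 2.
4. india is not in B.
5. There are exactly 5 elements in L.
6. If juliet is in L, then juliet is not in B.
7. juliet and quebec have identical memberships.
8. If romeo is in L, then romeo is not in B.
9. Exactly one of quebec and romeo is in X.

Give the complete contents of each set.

From (2): romeo ∈ X.
From (4): india ∉ B.
(5): only 5 candidates remain for L, so all are in.
(6): juliet ∉ B.
(7): quebec matches juliet: quebec ∉ B.
(8): romeo ∉ B.
(9) (exactly one): quebec ∉ X.
(7): juliet matches quebec: juliet ∉ X.
Suppose lima ∉ B: no assignment then satisfies all the clues, so lima ∈ B.

B = {lima}; X = {india, romeo}; L = {india, juliet, lima, quebec, romeo}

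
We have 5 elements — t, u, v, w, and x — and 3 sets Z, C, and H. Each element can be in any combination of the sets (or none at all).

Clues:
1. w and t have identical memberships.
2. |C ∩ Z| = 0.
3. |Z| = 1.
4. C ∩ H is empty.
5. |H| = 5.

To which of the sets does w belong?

(5): only 5 candidates remain for H, so all are in.
(4) (disjoint): t ∉ C.
(4) (disjoint): u ∉ C.
(4) (disjoint): v ∉ C.
(4) (disjoint): w ∉ C.
(4) (disjoint): x ∉ C.
Suppose w ∈ Z: no assignment then satisfies all the clues, so w ∉ Z.

w: H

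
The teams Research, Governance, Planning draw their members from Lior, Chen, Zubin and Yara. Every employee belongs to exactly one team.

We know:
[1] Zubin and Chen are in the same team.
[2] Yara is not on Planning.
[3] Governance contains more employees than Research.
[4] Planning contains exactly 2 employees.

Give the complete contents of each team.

Research = {}; Governance = {Lior, Yara}; Planning = {Chen, Zubin}

From (2): Yara ∉ Planning.
Suppose Lior ∈ Research: no assignment then satisfies all the clues, so Lior ∉ Research.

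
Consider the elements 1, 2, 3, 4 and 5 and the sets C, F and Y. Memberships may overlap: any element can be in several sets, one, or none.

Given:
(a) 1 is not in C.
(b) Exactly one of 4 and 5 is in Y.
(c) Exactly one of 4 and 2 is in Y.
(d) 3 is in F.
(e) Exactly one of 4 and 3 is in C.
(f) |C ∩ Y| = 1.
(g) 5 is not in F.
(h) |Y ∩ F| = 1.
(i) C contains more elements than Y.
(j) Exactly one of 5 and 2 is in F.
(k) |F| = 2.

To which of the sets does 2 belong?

2: C, F

From (a): 1 ∉ C.
From (d): 3 ∈ F.
From (g): 5 ∉ F.
(j) (exactly one): 2 ∈ F.
(k): F already has 2, so the rest are out.
Suppose 2 ∉ C: no assignment then satisfies all the clues, so 2 ∈ C.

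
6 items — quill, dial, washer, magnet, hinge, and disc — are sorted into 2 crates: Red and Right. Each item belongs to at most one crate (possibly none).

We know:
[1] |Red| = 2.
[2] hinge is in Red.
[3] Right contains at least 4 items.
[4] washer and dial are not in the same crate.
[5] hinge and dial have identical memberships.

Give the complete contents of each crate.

From (2): hinge ∈ Red.
(5): dial matches hinge: dial ∈ Red.
(1): Red already has 2, so the rest are out.
(3): only 4 candidates remain for Right, so all are in.

Red = {dial, hinge}; Right = {disc, magnet, quill, washer}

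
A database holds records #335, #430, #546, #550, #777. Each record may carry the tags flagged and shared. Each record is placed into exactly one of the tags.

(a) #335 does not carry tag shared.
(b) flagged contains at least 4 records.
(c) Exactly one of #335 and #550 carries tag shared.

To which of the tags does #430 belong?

#430: flagged

From (a): #335 ∉ shared.
(c) (exactly one): #550 ∈ shared.
Only one tag left: #335 ∈ flagged.
(b): only 4 candidates remain for flagged, so all are in.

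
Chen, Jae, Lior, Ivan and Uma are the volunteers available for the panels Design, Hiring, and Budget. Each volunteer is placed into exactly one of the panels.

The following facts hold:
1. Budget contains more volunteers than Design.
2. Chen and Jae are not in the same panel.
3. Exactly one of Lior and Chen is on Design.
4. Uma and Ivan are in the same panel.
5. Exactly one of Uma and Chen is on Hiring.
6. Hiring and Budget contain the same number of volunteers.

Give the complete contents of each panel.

Design = {Chen}; Hiring = {Ivan, Uma}; Budget = {Jae, Lior}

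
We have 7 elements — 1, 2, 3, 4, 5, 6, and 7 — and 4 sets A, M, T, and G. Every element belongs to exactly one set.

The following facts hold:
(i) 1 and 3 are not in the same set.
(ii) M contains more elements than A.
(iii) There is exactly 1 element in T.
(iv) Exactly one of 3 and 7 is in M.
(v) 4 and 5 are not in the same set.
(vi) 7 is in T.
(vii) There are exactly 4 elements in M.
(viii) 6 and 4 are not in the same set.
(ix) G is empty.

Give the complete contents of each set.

A = {1, 4}; M = {2, 3, 5, 6}; T = {7}; G = {}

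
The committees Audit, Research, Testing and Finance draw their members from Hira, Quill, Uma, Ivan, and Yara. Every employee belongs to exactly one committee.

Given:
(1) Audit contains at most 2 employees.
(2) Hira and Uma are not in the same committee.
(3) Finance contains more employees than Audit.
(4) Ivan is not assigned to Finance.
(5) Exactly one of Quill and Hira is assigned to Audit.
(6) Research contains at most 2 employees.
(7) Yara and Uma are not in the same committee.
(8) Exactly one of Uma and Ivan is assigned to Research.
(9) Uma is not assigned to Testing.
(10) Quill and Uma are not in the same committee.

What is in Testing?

Testing = {Ivan}

From (4): Ivan ∉ Finance.
From (9): Uma ∉ Testing.
Suppose Hira ∈ Testing: no assignment then satisfies all the clues, so Hira ∉ Testing.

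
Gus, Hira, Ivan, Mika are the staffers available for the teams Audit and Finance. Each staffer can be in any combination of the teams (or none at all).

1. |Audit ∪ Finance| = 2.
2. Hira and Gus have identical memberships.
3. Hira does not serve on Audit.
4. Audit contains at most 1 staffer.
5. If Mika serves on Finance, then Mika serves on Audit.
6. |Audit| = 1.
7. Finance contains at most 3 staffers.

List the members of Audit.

Audit = {Mika}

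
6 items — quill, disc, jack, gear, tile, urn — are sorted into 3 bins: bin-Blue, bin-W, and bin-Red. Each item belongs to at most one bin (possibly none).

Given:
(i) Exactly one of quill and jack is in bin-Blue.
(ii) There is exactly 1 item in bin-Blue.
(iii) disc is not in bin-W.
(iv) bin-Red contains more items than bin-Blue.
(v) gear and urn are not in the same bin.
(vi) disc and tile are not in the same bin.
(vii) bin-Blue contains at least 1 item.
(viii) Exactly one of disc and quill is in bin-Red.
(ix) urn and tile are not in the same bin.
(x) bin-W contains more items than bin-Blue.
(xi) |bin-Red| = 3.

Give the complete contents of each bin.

bin-Blue = {quill}; bin-W = {gear, tile}; bin-Red = {disc, jack, urn}

From (iii): disc ∉ bin-W.
Suppose quill ∉ bin-Blue: no assignment then satisfies all the clues, so quill ∈ bin-Blue.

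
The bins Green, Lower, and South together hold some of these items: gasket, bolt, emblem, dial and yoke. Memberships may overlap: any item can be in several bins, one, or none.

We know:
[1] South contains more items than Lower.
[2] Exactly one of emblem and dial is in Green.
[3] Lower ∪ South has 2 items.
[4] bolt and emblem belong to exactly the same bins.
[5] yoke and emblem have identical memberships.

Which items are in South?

South = {dial, gasket}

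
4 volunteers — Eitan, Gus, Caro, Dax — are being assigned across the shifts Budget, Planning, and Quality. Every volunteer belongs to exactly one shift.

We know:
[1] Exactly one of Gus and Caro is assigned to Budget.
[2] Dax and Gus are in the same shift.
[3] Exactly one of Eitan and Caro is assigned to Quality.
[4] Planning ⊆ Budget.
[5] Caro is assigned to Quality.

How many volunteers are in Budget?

3

From (5): Caro ∈ Quality.
(1) (exactly one): Gus ∈ Budget.
(2): Dax matches Gus: Dax ∈ Budget.
(3) (exactly one): Eitan ∉ Quality.
Suppose Eitan ∉ Budget: no assignment then satisfies all the clues, so Eitan ∈ Budget.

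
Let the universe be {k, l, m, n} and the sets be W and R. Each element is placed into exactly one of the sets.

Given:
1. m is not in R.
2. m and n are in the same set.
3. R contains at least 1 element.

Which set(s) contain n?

n: W

From (1): m ∉ R.
(2): n matches m: n ∉ R.
Only one set left: m ∈ W.
Only one set left: n ∈ W.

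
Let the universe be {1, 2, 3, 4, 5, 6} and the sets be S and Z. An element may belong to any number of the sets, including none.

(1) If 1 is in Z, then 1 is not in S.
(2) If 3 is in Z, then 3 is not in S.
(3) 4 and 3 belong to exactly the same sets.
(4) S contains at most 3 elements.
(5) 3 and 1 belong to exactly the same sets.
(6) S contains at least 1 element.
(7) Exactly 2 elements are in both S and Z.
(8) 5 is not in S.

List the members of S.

S = {2, 6}

From (8): 5 ∉ S.
Suppose 1 ∈ S: no assignment then satisfies all the clues, so 1 ∉ S.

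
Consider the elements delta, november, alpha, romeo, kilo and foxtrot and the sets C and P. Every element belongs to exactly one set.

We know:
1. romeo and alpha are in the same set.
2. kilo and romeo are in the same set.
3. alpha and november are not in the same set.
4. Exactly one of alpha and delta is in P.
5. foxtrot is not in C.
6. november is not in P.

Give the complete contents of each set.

C = {delta, november}; P = {alpha, foxtrot, kilo, romeo}

From (5): foxtrot ∉ C.
From (6): november ∉ P.
Only one set left: november ∈ C.
Only one set left: foxtrot ∈ P.
(3): alpha ∉ C.
Only one set left: alpha ∈ P.
(1): romeo matches alpha: romeo ∉ C.
(1): romeo matches alpha: romeo ∈ P.
(2): kilo matches romeo: kilo ∉ C.
(2): kilo matches romeo: kilo ∈ P.
(4) (exactly one): delta ∉ P.
Only one set left: delta ∈ C.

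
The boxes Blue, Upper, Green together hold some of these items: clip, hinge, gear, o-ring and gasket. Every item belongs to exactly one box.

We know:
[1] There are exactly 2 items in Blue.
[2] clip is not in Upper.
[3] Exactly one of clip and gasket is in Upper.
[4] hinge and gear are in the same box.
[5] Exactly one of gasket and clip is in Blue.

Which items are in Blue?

Blue = {clip, o-ring}

From (2): clip ∉ Upper.
(3) (exactly one): gasket ∈ Upper.
(5) (exactly one): clip ∈ Blue.
Suppose hinge ∈ Blue: no assignment then satisfies all the clues, so hinge ∉ Blue.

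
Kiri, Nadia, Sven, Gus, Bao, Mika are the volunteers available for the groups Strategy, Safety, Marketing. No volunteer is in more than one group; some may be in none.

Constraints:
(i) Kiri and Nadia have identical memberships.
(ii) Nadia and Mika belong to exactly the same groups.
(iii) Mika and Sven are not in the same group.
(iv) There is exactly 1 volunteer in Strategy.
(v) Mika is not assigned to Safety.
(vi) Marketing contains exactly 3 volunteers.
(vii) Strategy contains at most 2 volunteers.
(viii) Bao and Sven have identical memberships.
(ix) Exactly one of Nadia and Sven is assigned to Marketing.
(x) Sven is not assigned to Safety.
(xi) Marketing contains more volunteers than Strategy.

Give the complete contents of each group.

Strategy = {Gus}; Safety = {}; Marketing = {Kiri, Mika, Nadia}

From (v): Mika ∉ Safety.
From (x): Sven ∉ Safety.
(ii): Nadia matches Mika: Nadia ∉ Safety.
(viii): Bao matches Sven: Bao ∉ Safety.
(i): Kiri matches Nadia: Kiri ∉ Safety.
Suppose Kiri ∈ Strategy: no assignment then satisfies all the clues, so Kiri ∉ Strategy.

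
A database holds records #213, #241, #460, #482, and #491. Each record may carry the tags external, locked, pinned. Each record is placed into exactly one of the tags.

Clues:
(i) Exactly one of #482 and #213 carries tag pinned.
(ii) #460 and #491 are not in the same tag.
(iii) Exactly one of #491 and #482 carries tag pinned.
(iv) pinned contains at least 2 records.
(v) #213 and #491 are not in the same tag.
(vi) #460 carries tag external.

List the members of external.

From (vi): #460 ∈ external.
(ii): #491 ∉ external.
Suppose #213 ∉ external: no assignment then satisfies all the clues, so #213 ∈ external.

external = {#213, #460}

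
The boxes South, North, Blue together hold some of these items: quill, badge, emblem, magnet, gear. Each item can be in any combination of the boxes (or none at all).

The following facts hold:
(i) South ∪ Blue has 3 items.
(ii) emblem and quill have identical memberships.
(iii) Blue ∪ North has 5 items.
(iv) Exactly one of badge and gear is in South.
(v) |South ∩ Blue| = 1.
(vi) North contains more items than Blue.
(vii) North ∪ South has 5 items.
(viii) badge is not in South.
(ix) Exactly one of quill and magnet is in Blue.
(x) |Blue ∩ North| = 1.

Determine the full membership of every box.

South = {gear, magnet}; North = {badge, emblem, gear, quill}; Blue = {badge, magnet}

From (viii): badge ∉ South.
(iv) (exactly one): gear ∈ South.
Suppose quill ∈ South: no assignment then satisfies all the clues, so quill ∉ South.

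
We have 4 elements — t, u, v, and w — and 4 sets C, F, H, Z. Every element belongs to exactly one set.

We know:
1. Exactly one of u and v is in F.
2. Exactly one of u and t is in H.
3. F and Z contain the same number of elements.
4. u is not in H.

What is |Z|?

1

From (4): u ∉ H.
(2) (exactly one): t ∈ H.
Suppose w ∈ F: no assignment then satisfies all the clues, so w ∉ F.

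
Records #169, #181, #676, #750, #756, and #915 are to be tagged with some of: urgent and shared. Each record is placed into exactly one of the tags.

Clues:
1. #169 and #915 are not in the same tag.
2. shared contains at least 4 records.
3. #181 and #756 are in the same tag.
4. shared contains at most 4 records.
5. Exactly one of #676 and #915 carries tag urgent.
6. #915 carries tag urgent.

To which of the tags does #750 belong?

From (6): #915 ∈ urgent.
(1): #169 ∉ urgent.
(5) (exactly one): #676 ∉ urgent.
Only one tag left: #169 ∈ shared.
Only one tag left: #676 ∈ shared.
Suppose #750 ∉ urgent: no assignment then satisfies all the clues, so #750 ∈ urgent.

#750: urgent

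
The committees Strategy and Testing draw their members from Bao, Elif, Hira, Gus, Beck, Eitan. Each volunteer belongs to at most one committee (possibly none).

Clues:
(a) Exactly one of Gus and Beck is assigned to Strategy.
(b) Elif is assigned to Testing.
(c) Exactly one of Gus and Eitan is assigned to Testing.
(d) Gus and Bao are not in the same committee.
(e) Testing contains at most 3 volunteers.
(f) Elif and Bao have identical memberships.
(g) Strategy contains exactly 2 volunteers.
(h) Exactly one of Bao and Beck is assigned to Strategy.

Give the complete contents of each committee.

Strategy = {Beck, Hira}; Testing = {Bao, Eitan, Elif}

From (b): Elif ∈ Testing.
(f): Bao matches Elif: Bao ∉ Strategy.
(f): Bao matches Elif: Bao ∈ Testing.
(h) (exactly one): Beck ∈ Strategy.
(a) (exactly one): Gus ∉ Strategy.
(d): Gus ∉ Testing.
(c) (exactly one): Eitan ∈ Testing.
(e): Testing already has 3, so the rest are out.
(g): only 2 candidates remain for Strategy, so all are in.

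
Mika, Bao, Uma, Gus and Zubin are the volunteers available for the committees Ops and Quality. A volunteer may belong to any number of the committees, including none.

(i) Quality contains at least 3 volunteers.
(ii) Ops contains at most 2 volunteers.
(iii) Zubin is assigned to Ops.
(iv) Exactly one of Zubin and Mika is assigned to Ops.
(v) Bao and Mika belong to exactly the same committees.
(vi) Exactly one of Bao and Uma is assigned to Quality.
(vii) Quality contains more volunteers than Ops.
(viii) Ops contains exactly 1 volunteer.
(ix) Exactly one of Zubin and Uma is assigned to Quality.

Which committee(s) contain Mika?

From (iii): Zubin ∈ Ops.
(iv) (exactly one): Mika ∉ Ops.
(v): Bao matches Mika: Bao ∉ Ops.
(viii): Ops already has 1, so the rest are out.
Suppose Mika ∉ Quality: no assignment then satisfies all the clues, so Mika ∈ Quality.

Mika: Quality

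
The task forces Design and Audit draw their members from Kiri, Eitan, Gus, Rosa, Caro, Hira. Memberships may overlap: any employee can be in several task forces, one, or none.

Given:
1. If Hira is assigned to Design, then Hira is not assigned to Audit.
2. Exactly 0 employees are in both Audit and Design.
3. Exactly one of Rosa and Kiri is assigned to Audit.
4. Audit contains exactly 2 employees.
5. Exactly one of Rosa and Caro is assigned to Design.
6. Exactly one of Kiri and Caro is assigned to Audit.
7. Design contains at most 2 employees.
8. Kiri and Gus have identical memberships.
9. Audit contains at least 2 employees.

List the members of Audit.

Audit = {Gus, Kiri}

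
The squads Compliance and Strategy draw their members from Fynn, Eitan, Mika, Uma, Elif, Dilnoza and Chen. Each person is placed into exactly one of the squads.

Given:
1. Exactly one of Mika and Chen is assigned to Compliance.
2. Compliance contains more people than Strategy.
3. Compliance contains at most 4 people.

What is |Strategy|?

3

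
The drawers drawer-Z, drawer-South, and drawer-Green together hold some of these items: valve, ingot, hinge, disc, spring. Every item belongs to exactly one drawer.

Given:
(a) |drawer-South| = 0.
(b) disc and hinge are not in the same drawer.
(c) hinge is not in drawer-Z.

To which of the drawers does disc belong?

From (c): hinge ∉ drawer-Z.
(a): drawer-South already has 0, so the rest are out.
Only one drawer left: hinge ∈ drawer-Green.
(b): disc ∉ drawer-Green.
Only one drawer left: disc ∈ drawer-Z.

disc: drawer-Z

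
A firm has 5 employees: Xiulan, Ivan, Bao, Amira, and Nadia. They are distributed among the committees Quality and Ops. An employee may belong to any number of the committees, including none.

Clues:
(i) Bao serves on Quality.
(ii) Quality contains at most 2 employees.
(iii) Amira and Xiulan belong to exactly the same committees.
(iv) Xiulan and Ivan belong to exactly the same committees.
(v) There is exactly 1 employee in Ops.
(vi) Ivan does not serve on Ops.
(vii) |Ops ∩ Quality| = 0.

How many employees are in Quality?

1

From (i): Bao ∈ Quality.
From (vi): Ivan ∉ Ops.
(iv): Xiulan matches Ivan: Xiulan ∉ Ops.
(iii): Amira matches Xiulan: Amira ∉ Ops.
Suppose Xiulan ∈ Quality: no assignment then satisfies all the clues, so Xiulan ∉ Quality.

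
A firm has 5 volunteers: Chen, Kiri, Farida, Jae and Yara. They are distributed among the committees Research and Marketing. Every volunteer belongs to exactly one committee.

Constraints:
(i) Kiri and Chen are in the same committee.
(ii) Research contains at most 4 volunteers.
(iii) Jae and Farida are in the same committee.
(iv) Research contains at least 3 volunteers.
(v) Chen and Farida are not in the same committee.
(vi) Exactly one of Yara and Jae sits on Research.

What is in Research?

Research = {Chen, Kiri, Yara}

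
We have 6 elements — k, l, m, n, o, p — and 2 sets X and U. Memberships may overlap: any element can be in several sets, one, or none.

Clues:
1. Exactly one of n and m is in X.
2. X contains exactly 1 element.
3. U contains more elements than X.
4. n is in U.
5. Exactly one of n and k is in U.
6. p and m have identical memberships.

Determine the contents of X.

X = {n}

From (4): n ∈ U.
(5) (exactly one): k ∉ U.
Suppose k ∈ X: no assignment then satisfies all the clues, so k ∉ X.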